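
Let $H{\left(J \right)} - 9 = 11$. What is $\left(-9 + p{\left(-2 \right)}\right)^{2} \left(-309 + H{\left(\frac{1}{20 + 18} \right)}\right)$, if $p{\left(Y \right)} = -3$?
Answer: $-41616$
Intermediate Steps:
$H{\left(J \right)} = 20$ ($H{\left(J \right)} = 9 + 11 = 20$)
$\left(-9 + p{\left(-2 \right)}\right)^{2} \left(-309 + H{\left(\frac{1}{20 + 18} \right)}\right) = \left(-9 - 3\right)^{2} \left(-309 + 20\right) = \left(-12\right)^{2} \left(-289\right) = 144 \left(-289\right) = -41616$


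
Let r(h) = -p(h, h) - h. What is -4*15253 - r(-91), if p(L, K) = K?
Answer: -61194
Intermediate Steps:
r(h) = -2*h (r(h) = -h - h = -2*h)
-4*15253 - r(-91) = -4*15253 - (-2)*(-91) = -61012 - 1*182 = -61012 - 182 = -61194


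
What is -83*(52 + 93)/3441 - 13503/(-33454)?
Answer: -356155067/115115214 ≈ -3.0939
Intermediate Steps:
-83*(52 + 93)/3441 - 13503/(-33454) = -83*145*(1/3441) - 13503*(-1/33454) = -12035*1/3441 + 13503/33454 = -12035/3441 + 13503/33454 = -356155067/115115214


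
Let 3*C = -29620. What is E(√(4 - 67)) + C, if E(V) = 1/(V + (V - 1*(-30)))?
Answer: (-59240*√7 + 296199*I)/(6*(√7 - 5*I)) ≈ -9873.3 - 0.013782*I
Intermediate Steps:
C = -29620/3 (C = (⅓)*(-29620) = -29620/3 ≈ -9873.3)
E(V) = 1/(30 + 2*V) (E(V) = 1/(V + (V + 30)) = 1/(V + (30 + V)) = 1/(30 + 2*V))
E(√(4 - 67)) + C = 1/(2*(15 + √(4 - 67))) - 29620/3 = 1/(2*(15 + √(-63))) - 29620/3 = 1/(2*(15 + 3*I*√7)) - 29620/3 = -29620/3 + 1/(2*(15 + 3*I*√7))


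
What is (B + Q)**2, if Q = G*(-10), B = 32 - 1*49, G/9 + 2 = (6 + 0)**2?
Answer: 9467929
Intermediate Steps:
G = 306 (G = -18 + 9*(6 + 0)**2 = -18 + 9*6**2 = -18 + 9*36 = -18 + 324 = 306)
B = -17 (B = 32 - 49 = -17)
Q = -3060 (Q = 306*(-10) = -3060)
(B + Q)**2 = (-17 - 3060)**2 = (-3077)**2 = 9467929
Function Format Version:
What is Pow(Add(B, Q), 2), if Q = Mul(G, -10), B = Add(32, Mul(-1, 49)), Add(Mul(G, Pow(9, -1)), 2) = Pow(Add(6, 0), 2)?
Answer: 9467929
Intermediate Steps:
G = 306 (G = Add(-18, Mul(9, Pow(Add(6, 0), 2))) = Add(-18, Mul(9, Pow(6, 2))) = Add(-18, Mul(9, 36)) = Add(-18, 324) = 306)
B = -17 (B = Add(32, -49) = -17)
Q = -3060 (Q = Mul(306, -10) = -3060)
Pow(Add(B, Q), 2) = Pow(Add(-17, -3060), 2) = Pow(-3077, 2) = 9467929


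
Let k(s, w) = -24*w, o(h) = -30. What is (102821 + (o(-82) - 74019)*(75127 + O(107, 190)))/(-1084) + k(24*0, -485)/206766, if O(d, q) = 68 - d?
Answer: 191606211591311/37355724 ≈ 5.1292e+6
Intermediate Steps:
(102821 + (o(-82) - 74019)*(75127 + O(107, 190)))/(-1084) + k(24*0, -485)/206766 = (102821 + (-30 - 74019)*(75127 + (68 - 1*107)))/(-1084) - 24*(-485)/206766 = (102821 - 74049*(75127 + (68 - 107)))*(-1/1084) + 11640*(1/206766) = (102821 - 74049*(75127 - 39))*(-1/1084) + 1940/34461 = (102821 - 74049*75088)*(-1/1084) + 1940/34461 = (102821 - 5560191312)*(-1/1084) + 1940/34461 = -5560088491*(-1/1084) + 1940/34461 = 5560088491/1084 + 1940/34461 = 191606211591311/37355724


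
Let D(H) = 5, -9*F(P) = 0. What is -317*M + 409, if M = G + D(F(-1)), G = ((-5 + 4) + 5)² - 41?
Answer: 6749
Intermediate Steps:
F(P) = 0 (F(P) = -⅑*0 = 0)
G = -25 (G = (-1 + 5)² - 41 = 4² - 41 = 16 - 41 = -25)
M = -20 (M = -25 + 5 = -20)
-317*M + 409 = -317*(-20) + 409 = 6340 + 409 = 6749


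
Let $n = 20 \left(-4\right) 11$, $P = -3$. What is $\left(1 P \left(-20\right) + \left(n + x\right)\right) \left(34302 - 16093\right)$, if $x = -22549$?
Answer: $-425526121$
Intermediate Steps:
$n = -880$ ($n = \left(-80\right) 11 = -880$)
$\left(1 P \left(-20\right) + \left(n + x\right)\right) \left(34302 - 16093\right) = \left(1 \left(-3\right) \left(-20\right) - 23429\right) \left(34302 - 16093\right) = \left(\left(-3\right) \left(-20\right) - 23429\right) 18209 = \left(60 - 23429\right) 18209 = \left(-23369\right) 18209 = -425526121$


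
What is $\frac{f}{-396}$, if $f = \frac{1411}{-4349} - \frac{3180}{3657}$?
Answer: $\frac{39811}{13203564} \approx 0.0030152$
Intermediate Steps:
$f = - \frac{119433}{100027}$ ($f = 1411 \left(- \frac{1}{4349}\right) - \frac{20}{23} = - \frac{1411}{4349} - \frac{20}{23} = - \frac{119433}{100027} \approx -1.194$)
$\frac{f}{-396} = - \frac{119433}{100027 \left(-396\right)} = \left(- \frac{119433}{100027}\right) \left(- \frac{1}{396}\right) = \frac{39811}{13203564}$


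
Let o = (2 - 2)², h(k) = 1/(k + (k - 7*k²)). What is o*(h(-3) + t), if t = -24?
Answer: 0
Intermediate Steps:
h(k) = 1/(-7*k² + 2*k)
o = 0 (o = 0² = 0)
o*(h(-3) + t) = 0*(-1/(-3*(-2 + 7*(-3))) - 24) = 0*(-1*(-⅓)/(-2 - 21) - 24) = 0*(-1*(-⅓)/(-23) - 24) = 0*(-1*(-⅓)*(-1/23) - 24) = 0*(-1/69 - 24) = 0*(-1657/69) = 0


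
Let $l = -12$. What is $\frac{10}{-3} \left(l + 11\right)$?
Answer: $\frac{10}{3} \approx 3.3333$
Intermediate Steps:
$\frac{10}{-3} \left(l + 11\right) = \frac{10}{-3} \left(-12 + 11\right) = 10 \left(- \frac{1}{3}\right) \left(-1\right) = \left(- \frac{10}{3}\right) \left(-1\right) = \frac{10}{3}$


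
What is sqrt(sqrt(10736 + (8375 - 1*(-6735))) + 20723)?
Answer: sqrt(20723 + sqrt(25846)) ≈ 144.51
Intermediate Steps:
sqrt(sqrt(10736 + (8375 - 1*(-6735))) + 20723) = sqrt(sqrt(10736 + (8375 + 6735)) + 20723) = sqrt(sqrt(10736 + 15110) + 20723) = sqrt(sqrt(25846) + 20723) = sqrt(20723 + sqrt(25846))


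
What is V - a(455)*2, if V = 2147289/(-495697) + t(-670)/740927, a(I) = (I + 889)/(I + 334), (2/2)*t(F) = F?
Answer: -747594903996483/96593401564297 ≈ -7.7396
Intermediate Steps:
t(F) = F
a(I) = (889 + I)/(334 + I)
V = -1591316513893/367275291119 (V = 2147289/(-495697) - 670/740927 = 2147289*(-1/495697) - 670*1/740927 = -2147289/495697 - 670/740927 = -1591316513893/367275291119 ≈ -4.3328)
V - a(455)*2 = -1591316513893/367275291119 - (889 + 455)/(334 + 455)*2 = -1591316513893/367275291119 - 1344/789*2 = -1591316513893/367275291119 - (1/789)*1344*2 = -1591316513893/367275291119 - 448*2/263 = -1591316513893/367275291119 - 1*896/263 = -1591316513893/367275291119 - 896/263 = -747594903996483/96593401564297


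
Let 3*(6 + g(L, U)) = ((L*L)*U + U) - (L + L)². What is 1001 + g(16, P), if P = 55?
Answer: 16096/3 ≈ 5365.3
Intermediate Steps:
g(L, U) = -6 - 4*L²/3 + U/3 + U*L²/3 (g(L, U) = -6 + (((L*L)*U + U) - (L + L)²)/3 = -6 + ((L²*U + U) - (2*L)²)/3 = -6 + ((U*L² + U) - 4*L²)/3 = -6 + ((U + U*L²) - 4*L²)/3 = -6 + (U - 4*L² + U*L²)/3 = -6 + (-4*L²/3 + U/3 + U*L²/3) = -6 - 4*L²/3 + U/3 + U*L²/3)
1001 + g(16, P) = 1001 + (-6 - 4/3*16² + (⅓)*55 + (⅓)*55*16²) = 1001 + (-6 - 4/3*256 + 55/3 + (⅓)*55*256) = 1001 + (-6 - 1024/3 + 55/3 + 14080/3) = 1001 + 13093/3 = 16096/3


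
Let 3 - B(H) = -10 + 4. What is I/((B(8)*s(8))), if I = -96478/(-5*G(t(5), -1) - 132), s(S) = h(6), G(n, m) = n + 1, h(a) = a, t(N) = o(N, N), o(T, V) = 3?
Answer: 48239/4104 ≈ 11.754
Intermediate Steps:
B(H) = 9 (B(H) = 3 - (-10 + 4) = 3 - 1*(-6) = 3 + 6 = 9)
t(N) = 3
G(n, m) = 1 + n
s(S) = 6
I = 48239/76 (I = -96478/(-5*(1 + 3) - 132) = -96478/(-5*4 - 132) = -96478/(-20 - 132) = -96478/(-152) = -96478*(-1/152) = 48239/76 ≈ 634.72)
I/((B(8)*s(8))) = 48239/(76*((9*6))) = (48239/76)/54 = (48239/76)*(1/54) = 48239/4104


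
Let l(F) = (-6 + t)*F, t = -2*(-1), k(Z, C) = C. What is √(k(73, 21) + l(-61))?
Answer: √265 ≈ 16.279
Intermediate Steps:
t = 2
l(F) = -4*F (l(F) = (-6 + 2)*F = -4*F)
√(k(73, 21) + l(-61)) = √(21 - 4*(-61)) = √(21 + 244) = √265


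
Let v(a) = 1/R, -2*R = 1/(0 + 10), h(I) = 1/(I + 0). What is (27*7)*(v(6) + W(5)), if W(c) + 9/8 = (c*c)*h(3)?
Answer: -19341/8 ≈ -2417.6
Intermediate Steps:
h(I) = 1/I
R = -1/20 (R = -1/(2*(0 + 10)) = -½/10 = -½*⅒ = -1/20 ≈ -0.050000)
W(c) = -9/8 + c²/3 (W(c) = -9/8 + (c*c)/3 = -9/8 + c²*(⅓) = -9/8 + c²/3)
v(a) = -20 (v(a) = 1/(-1/20) = -20)
(27*7)*(v(6) + W(5)) = (27*7)*(-20 + (-9/8 + (⅓)*5²)) = 189*(-20 + (-9/8 + (⅓)*25)) = 189*(-20 + (-9/8 + 25/3)) = 189*(-20 + 173/24) = 189*(-307/24) = -19341/8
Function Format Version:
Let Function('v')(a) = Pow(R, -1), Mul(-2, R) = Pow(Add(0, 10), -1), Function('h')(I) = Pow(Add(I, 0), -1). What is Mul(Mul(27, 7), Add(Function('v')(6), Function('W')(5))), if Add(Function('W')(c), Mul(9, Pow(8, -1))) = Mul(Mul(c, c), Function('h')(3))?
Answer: Rational(-19341, 8) ≈ -2417.6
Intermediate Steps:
Function('h')(I) = Pow(I, -1)
R = Rational(-1, 20) (R = Mul(Rational(-1, 2), Pow(Add(0, 10), -1)) = Mul(Rational(-1, 2), Pow(10, -1)) = Mul(Rational(-1, 2), Rational(1, 10)) = Rational(-1, 20) ≈ -0.050000)
Function('W')(c) = Add(Rational(-9, 8), Mul(Rational(1, 3), Pow(c, 2))) (Function('W')(c) = Add(Rational(-9, 8), Mul(Mul(c, c), Pow(3, -1))) = Add(Rational(-9, 8), Mul(Pow(c, 2), Rational(1, 3))) = Add(Rational(-9, 8), Mul(Rational(1, 3), Pow(c, 2))))
Function('v')(a) = -20 (Function('v')(a) = Pow(Rational(-1, 20), -1) = -20)
Mul(Mul(27, 7), Add(Function('v')(6), Function('W')(5))) = Mul(Mul(27, 7), Add(-20, Add(Rational(-9, 8), Mul(Rational(1, 3), Pow(5, 2))))) = Mul(189, Add(-20, Add(Rational(-9, 8), Mul(Rational(1, 3), 25)))) = Mul(189, Add(-20, Add(Rational(-9, 8), Rational(25, 3)))) = Mul(189, Add(-20, Rational(173, 24))) = Mul(189, Rational(-307, 24)) = Rational(-19341, 8)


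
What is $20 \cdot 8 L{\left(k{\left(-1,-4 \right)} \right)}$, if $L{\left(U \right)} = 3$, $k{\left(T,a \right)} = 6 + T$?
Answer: $480$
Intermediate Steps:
$20 \cdot 8 L{\left(k{\left(-1,-4 \right)} \right)} = 20 \cdot 8 \cdot 3 = 160 \cdot 3 = 480$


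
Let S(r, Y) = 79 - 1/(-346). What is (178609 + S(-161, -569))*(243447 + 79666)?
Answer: 19976800170537/346 ≈ 5.7736e+10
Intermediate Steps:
S(r, Y) = 27335/346 (S(r, Y) = 79 - 1*(-1/346) = 79 + 1/346 = 27335/346)
(178609 + S(-161, -569))*(243447 + 79666) = (178609 + 27335/346)*(243447 + 79666) = (61826049/346)*323113 = 19976800170537/346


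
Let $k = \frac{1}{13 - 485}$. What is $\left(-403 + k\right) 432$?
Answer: $- \frac{10271718}{59} \approx -1.741 \cdot 10^{5}$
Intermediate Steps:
$k = - \frac{1}{472}$ ($k = \frac{1}{-472} = - \frac{1}{472} \approx -0.0021186$)
$\left(-403 + k\right) 432 = \left(-403 - \frac{1}{472}\right) 432 = \left(- \frac{190217}{472}\right) 432 = - \frac{10271718}{59}$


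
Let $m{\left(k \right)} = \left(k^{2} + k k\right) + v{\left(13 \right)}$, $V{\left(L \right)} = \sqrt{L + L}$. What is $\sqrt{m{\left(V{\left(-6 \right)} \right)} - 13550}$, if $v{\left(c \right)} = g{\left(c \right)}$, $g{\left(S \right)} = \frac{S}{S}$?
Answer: $7 i \sqrt{277} \approx 116.5 i$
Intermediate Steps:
$g{\left(S \right)} = 1$
$v{\left(c \right)} = 1$
$V{\left(L \right)} = \sqrt{2} \sqrt{L}$ ($V{\left(L \right)} = \sqrt{2 L} = \sqrt{2} \sqrt{L}$)
$m{\left(k \right)} = 1 + 2 k^{2}$ ($m{\left(k \right)} = \left(k^{2} + k k\right) + 1 = \left(k^{2} + k^{2}\right) + 1 = 2 k^{2} + 1 = 1 + 2 k^{2}$)
$\sqrt{m{\left(V{\left(-6 \right)} \right)} - 13550} = \sqrt{\left(1 + 2 \left(\sqrt{2} \sqrt{-6}\right)^{2}\right) - 13550} = \sqrt{\left(1 + 2 \left(\sqrt{2} i \sqrt{6}\right)^{2}\right) - 13550} = \sqrt{\left(1 + 2 \left(2 i \sqrt{3}\right)^{2}\right) - 13550} = \sqrt{\left(1 + 2 \left(-12\right)\right) - 13550} = \sqrt{\left(1 - 24\right) - 13550} = \sqrt{-23 - 13550} = \sqrt{-13573} = 7 i \sqrt{277}$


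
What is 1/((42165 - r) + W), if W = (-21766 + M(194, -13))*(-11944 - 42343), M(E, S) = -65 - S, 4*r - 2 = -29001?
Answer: 4/4737932723 ≈ 8.4425e-10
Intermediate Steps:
r = -28999/4 (r = ½ + (¼)*(-29001) = ½ - 29001/4 = -28999/4 ≈ -7249.8)
W = 1184433766 (W = (-21766 + (-65 - 1*(-13)))*(-11944 - 42343) = (-21766 + (-65 + 13))*(-54287) = (-21766 - 52)*(-54287) = -21818*(-54287) = 1184433766)
1/((42165 - r) + W) = 1/((42165 - 1*(-28999/4)) + 1184433766) = 1/((42165 + 28999/4) + 1184433766) = 1/(197659/4 + 1184433766) = 1/(4737932723/4) = 4/4737932723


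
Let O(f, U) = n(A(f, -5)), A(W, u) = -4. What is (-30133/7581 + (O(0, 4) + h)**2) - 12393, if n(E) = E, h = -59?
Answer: -63892477/7581 ≈ -8428.0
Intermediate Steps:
O(f, U) = -4
(-30133/7581 + (O(0, 4) + h)**2) - 12393 = (-30133/7581 + (-4 - 59)**2) - 12393 = (-30133*1/7581 + (-63)**2) - 12393 = (-30133/7581 + 3969) - 12393 = 30058856/7581 - 12393 = -63892477/7581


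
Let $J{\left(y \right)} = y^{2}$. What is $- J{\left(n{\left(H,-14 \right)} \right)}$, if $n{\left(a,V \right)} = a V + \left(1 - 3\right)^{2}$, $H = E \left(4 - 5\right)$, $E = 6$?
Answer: $-7744$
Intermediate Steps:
$H = -6$ ($H = 6 \left(4 - 5\right) = 6 \left(-1\right) = -6$)
$n{\left(a,V \right)} = 4 + V a$ ($n{\left(a,V \right)} = V a + \left(-2\right)^{2} = V a + 4 = 4 + V a$)
$- J{\left(n{\left(H,-14 \right)} \right)} = - \left(4 - -84\right)^{2} = - \left(4 + 84\right)^{2} = - 88^{2} = \left(-1\right) 7744 = -7744$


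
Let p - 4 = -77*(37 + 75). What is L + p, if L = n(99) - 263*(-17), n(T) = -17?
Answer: -4166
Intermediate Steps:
L = 4454 (L = -17 - 263*(-17) = -17 + 4471 = 4454)
p = -8620 (p = 4 - 77*(37 + 75) = 4 - 77*112 = 4 - 8624 = -8620)
L + p = 4454 - 8620 = -4166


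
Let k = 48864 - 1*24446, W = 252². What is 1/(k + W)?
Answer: 1/87922 ≈ 1.1374e-5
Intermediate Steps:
W = 63504
k = 24418 (k = 48864 - 24446 = 24418)
1/(k + W) = 1/(24418 + 63504) = 1/87922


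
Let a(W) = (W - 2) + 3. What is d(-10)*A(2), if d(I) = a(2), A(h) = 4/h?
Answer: 6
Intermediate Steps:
a(W) = 1 + W (a(W) = (-2 + W) + 3 = 1 + W)
d(I) = 3 (d(I) = 1 + 2 = 3)
d(-10)*A(2) = 3*(4/2) = 3*(4*(1/2)) = 3*2 = 6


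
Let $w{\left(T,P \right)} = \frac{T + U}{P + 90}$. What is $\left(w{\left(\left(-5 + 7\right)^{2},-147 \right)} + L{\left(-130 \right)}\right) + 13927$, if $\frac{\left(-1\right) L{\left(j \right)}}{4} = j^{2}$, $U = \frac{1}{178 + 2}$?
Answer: $- \frac{550685701}{10260} \approx -53673.0$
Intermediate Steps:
$U = \frac{1}{180} \approx 0.0055556$
$w{\left(T,P \right)} = \frac{\frac{1}{180} + T}{90 + P}$ ($w{\left(T,P \right)} = \frac{T + \frac{1}{180}}{P + 90} = \frac{\frac{1}{180} + T}{90 + P}$)
$L{\left(j \right)} = - 4 j^{2}$
$\left(w{\left(\left(-5 + 7\right)^{2},-147 \right)} + L{\left(-130 \right)}\right) + 13927 = \left(\frac{\frac{1}{180} + \left(-5 + 7\right)^{2}}{90 - 147} - 4 \left(-130\right)^{2}\right) + 13927 = \left(\frac{\frac{1}{180} + 2^{2}}{-57} - 67600\right) + 13927 = \left(- \frac{\frac{1}{180} + 4}{57} - 67600\right) + 13927 = \left(\left(- \frac{1}{57}\right) \frac{721}{180} - 67600\right) + 13927 = \left(- \frac{721}{10260} - 67600\right) + 13927 = - \frac{693576721}{10260} + 13927 = - \frac{550685701}{10260}$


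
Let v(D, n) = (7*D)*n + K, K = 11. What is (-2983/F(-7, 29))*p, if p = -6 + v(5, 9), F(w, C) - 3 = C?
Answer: -29830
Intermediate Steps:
F(w, C) = 3 + C
v(D, n) = 11 + 7*D*n (v(D, n) = (7*D)*n + 11 = 7*D*n + 11 = 11 + 7*D*n)
p = 320 (p = -6 + (11 + 7*5*9) = -6 + (11 + 315) = -6 + 326 = 320)
(-2983/F(-7, 29))*p = -2983/(3 + 29)*320 = -2983/32*320 = -29830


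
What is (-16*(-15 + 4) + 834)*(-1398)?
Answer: -1411980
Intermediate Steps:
(-16*(-15 + 4) + 834)*(-1398) = (-16*(-11) + 834)*(-1398) = (176 + 834)*(-1398) = 1010*(-1398) = -1411980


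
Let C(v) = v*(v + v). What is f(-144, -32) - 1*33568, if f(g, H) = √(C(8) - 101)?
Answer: -33568 + 3*√3 ≈ -33563.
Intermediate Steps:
C(v) = 2*v² (C(v) = v*(2*v) = 2*v²)
f(g, H) = 3*√3 (f(g, H) = √(2*8² - 101) = √(2*64 - 101) = √(128 - 101) = √27 = 3*√3)
f(-144, -32) - 1*33568 = 3*√3 - 1*33568 = 3*√3 - 33568 = -33568 + 3*√3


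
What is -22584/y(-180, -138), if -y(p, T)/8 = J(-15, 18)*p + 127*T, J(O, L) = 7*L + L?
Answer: -941/14482 ≈ -0.064977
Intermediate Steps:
J(O, L) = 8*L
y(p, T) = -1152*p - 1016*T (y(p, T) = -8*((8*18)*p + 127*T) = -8*(144*p + 127*T) = -8*(127*T + 144*p) = -1152*p - 1016*T)
-22584/y(-180, -138) = -22584/(-1152*(-180) - 1016*(-138)) = -22584/(207360 + 140208) = -22584/347568 = -22584*1/347568 = -941/14482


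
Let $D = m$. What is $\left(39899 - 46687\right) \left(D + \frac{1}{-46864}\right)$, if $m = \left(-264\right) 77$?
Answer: $\frac{1616649413921}{11716} \approx 1.3799 \cdot 10^{8}$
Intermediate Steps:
$m = -20328$
$D = -20328$
$\left(39899 - 46687\right) \left(D + \frac{1}{-46864}\right) = \left(39899 - 46687\right) \left(-20328 + \frac{1}{-46864}\right) = - 6788 \left(-20328 - \frac{1}{46864}\right) = \left(-6788\right) \left(- \frac{952651393}{46864}\right) = \frac{1616649413921}{11716}$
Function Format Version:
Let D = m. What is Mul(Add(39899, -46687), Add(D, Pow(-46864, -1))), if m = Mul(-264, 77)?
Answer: Rational(1616649413921, 11716) ≈ 1.3799e+8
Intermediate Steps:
m = -20328
D = -20328
Mul(Add(39899, -46687), Add(D, Pow(-46864, -1))) = Mul(Add(39899, -46687), Add(-20328, Pow(-46864, -1))) = Mul(-6788, Add(-20328, Rational(-1, 46864))) = Mul(-6788, Rational(-952651393, 46864)) = Rational(1616649413921, 11716)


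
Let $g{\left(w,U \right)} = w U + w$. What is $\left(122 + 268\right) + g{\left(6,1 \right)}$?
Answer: $402$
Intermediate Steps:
$g{\left(w,U \right)} = w + U w$ ($g{\left(w,U \right)} = U w + w = w + U w$)
$\left(122 + 268\right) + g{\left(6,1 \right)} = \left(122 + 268\right) + 6 \left(1 + 1\right) = 390 + 6 \cdot 2 = 390 + 12 = 402$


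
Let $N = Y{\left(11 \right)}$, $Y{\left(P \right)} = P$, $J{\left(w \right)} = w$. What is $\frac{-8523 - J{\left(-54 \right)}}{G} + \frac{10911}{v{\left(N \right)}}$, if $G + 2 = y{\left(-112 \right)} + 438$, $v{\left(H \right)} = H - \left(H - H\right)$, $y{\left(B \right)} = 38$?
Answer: $\frac{1692885}{1738} \approx 974.04$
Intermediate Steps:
$N = 11$
$v{\left(H \right)} = H$ ($v{\left(H \right)} = H - 0 = H + 0 = H$)
$G = 474$ ($G = -2 + \left(38 + 438\right) = -2 + 476 = 474$)
$\frac{-8523 - J{\left(-54 \right)}}{G} + \frac{10911}{v{\left(N \right)}} = \frac{-8523 - -54}{474} + \frac{10911}{11} = \left(-8523 + 54\right) \frac{1}{474} + 10911 \cdot \frac{1}{11} = \left(-8469\right) \frac{1}{474} + \frac{10911}{11} = - \frac{2823}{158} + \frac{10911}{11} = \frac{1692885}{1738}$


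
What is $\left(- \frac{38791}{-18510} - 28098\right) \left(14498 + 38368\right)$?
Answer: $- \frac{4582206270279}{3085} \approx -1.4853 \cdot 10^{9}$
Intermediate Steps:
$\left(- \frac{38791}{-18510} - 28098\right) \left(14498 + 38368\right) = \left(\left(-38791\right) \left(- \frac{1}{18510}\right) - 28098\right) 52866 = \left(\frac{38791}{18510} - 28098\right) 52866 = \left(- \frac{520055189}{18510}\right) 52866 = - \frac{4582206270279}{3085}$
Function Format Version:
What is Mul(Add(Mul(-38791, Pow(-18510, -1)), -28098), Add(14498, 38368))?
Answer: Rational(-4582206270279, 3085) ≈ -1.4853e+9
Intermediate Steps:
Mul(Add(Mul(-38791, Pow(-18510, -1)), -28098), Add(14498, 38368)) = Mul(Add(Mul(-38791, Rational(-1, 18510)), -28098), 52866) = Mul(Add(Rational(38791, 18510), -28098), 52866) = Mul(Rational(-520055189, 18510), 52866) = Rational(-4582206270279, 3085)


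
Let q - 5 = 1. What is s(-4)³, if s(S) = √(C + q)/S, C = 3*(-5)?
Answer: 27*I/64 ≈ 0.42188*I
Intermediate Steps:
C = -15
q = 6 (q = 5 + 1 = 6)
s(S) = 3*I/S (s(S) = √(-15 + 6)/S = √(-9)/S = (3*I)/S = 3*I/S)
s(-4)³ = (3*I/(-4))³ = (3*I*(-¼))³ = (-3*I/4)³ = 27*I/64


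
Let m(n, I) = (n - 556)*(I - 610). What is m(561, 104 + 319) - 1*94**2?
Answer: -9771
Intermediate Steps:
m(n, I) = (-610 + I)*(-556 + n) (m(n, I) = (-556 + n)*(-610 + I) = (-610 + I)*(-556 + n))
m(561, 104 + 319) - 1*94**2 = (339160 - 610*561 - 556*(104 + 319) + (104 + 319)*561) - 1*94**2 = (339160 - 342210 - 556*423 + 423*561) - 1*8836 = (339160 - 342210 - 235188 + 237303) - 8836 = -935 - 8836 = -9771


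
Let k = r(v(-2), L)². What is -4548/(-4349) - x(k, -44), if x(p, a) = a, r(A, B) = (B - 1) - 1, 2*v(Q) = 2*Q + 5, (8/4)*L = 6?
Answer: 195904/4349 ≈ 45.046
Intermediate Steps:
L = 3 (L = (½)*6 = 3)
v(Q) = 5/2 + Q (v(Q) = (2*Q + 5)/2 = (5 + 2*Q)/2 = 5/2 + Q)
r(A, B) = -2 + B (r(A, B) = (-1 + B) - 1 = -2 + B)
k = 1 (k = (-2 + 3)² = 1² = 1)
-4548/(-4349) - x(k, -44) = -4548/(-4349) - 1*(-44) = -4548*(-1/4349) + 44 = 4548/4349 + 44 = 195904/4349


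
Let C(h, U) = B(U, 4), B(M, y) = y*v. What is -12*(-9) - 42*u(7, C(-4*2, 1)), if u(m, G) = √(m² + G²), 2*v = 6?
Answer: 108 - 42*√193 ≈ -475.48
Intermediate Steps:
v = 3 (v = (½)*6 = 3)
B(M, y) = 3*y (B(M, y) = y*3 = 3*y)
C(h, U) = 12 (C(h, U) = 3*4 = 12)
u(m, G) = √(G² + m²)
-12*(-9) - 42*u(7, C(-4*2, 1)) = -12*(-9) - 42*√(12² + 7²) = 108 - 42*√(144 + 49) = 108 - 42*√193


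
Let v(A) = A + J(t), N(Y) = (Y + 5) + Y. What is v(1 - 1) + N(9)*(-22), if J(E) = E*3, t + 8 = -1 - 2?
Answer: -539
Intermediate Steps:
t = -11 (t = -8 + (-1 - 2) = -8 - 3 = -11)
N(Y) = 5 + 2*Y (N(Y) = (5 + Y) + Y = 5 + 2*Y)
J(E) = 3*E
v(A) = -33 + A (v(A) = A + 3*(-11) = A - 33 = -33 + A)
v(1 - 1) + N(9)*(-22) = (-33 + (1 - 1)) + (5 + 2*9)*(-22) = (-33 + 0) + (5 + 18)*(-22) = -33 + 23*(-22) = -33 - 506 = -539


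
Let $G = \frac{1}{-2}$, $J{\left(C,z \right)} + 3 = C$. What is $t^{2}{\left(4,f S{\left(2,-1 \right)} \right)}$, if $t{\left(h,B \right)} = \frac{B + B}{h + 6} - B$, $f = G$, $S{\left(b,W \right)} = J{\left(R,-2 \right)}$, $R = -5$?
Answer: $\frac{256}{25} \approx 10.24$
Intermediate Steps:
$J{\left(C,z \right)} = -3 + C$
$S{\left(b,W \right)} = -8$ ($S{\left(b,W \right)} = -3 - 5 = -8$)
$G = - \frac{1}{2} \approx -0.5$
$f = - \frac{1}{2} \approx -0.5$
$t{\left(h,B \right)} = - B + \frac{2 B}{6 + h}$ ($t{\left(h,B \right)} = \frac{2 B}{6 + h} - B = - B + \frac{2 B}{6 + h}$)
$t^{2}{\left(4,f S{\left(2,-1 \right)} \right)} = \left(- \frac{\left(- \frac{1}{2}\right) \left(-8\right) \left(4 + 4\right)}{6 + 4}\right)^{2} = \left(\left(-1\right) 4 \cdot \frac{1}{10} \cdot 8\right)^{2} = \left(- \frac{16}{5}\right)^{2} = \frac{256}{25}$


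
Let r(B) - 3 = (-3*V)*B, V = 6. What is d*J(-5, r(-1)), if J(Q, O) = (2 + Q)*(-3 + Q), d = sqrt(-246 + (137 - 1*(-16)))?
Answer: 24*I*sqrt(93) ≈ 231.45*I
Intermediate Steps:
r(B) = 3 - 18*B (r(B) = 3 + (-3*6)*B = 3 - 18*B)
d = I*sqrt(93) (d = sqrt(-246 + (137 + 16)) = sqrt(-246 + 153) = sqrt(-93) = I*sqrt(93) ≈ 9.6436*I)
J(Q, O) = (-3 + Q)*(2 + Q)
d*J(-5, r(-1)) = (I*sqrt(93))*(-6 + (-5)**2 - 1*(-5)) = (I*sqrt(93))*(-6 + 25 + 5) = (I*sqrt(93))*24 = 24*I*sqrt(93)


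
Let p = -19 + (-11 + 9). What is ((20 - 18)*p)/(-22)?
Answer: 21/11 ≈ 1.9091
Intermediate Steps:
p = -21 (p = -19 - 2 = -21)
((20 - 18)*p)/(-22) = ((20 - 18)*(-21))/(-22) = (2*(-21))*(-1/22) = -42*(-1/22) = 21/11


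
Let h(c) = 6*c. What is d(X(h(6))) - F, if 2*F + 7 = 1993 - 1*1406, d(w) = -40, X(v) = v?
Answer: -330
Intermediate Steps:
F = 290 (F = -7/2 + (1993 - 1*1406)/2 = -7/2 + (1993 - 1406)/2 = -7/2 + (½)*587 = -7/2 + 587/2 = 290)
d(X(h(6))) - F = -40 - 1*290 = -40 - 290 = -330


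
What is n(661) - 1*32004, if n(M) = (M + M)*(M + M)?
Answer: 1715680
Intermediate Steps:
n(M) = 4*M² (n(M) = (2*M)*(2*M) = 4*M²)
n(661) - 1*32004 = 4*661² - 1*32004 = 4*436921 - 32004 = 1747684 - 32004 = 1715680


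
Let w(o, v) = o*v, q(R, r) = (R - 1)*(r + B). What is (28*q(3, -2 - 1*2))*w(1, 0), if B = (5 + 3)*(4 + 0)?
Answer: 0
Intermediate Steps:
B = 32 (B = 8*4 = 32)
q(R, r) = (-1 + R)*(32 + r) (q(R, r) = (R - 1)*(r + 32) = (-1 + R)*(32 + r))
(28*q(3, -2 - 1*2))*w(1, 0) = (28*(-32 - (-2 - 1*2) + 32*3 + 3*(-2 - 1*2)))*(1*0) = (28*(-32 - (-2 - 2) + 96 + 3*(-2 - 2)))*0 = (28*(-32 - 1*(-4) + 96 + 3*(-4)))*0 = (28*(-32 + 4 + 96 - 12))*0 = (28*56)*0 = 1568*0 = 0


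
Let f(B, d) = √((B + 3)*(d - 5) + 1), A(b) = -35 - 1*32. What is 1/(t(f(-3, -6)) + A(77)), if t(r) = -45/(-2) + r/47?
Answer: -94/4181 ≈ -0.022483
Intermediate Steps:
A(b) = -67 (A(b) = -35 - 32 = -67)
f(B, d) = √(1 + (-5 + d)*(3 + B)) (f(B, d) = √((3 + B)*(-5 + d) + 1) = √((-5 + d)*(3 + B) + 1) = √(1 + (-5 + d)*(3 + B)))
t(r) = 45/2 + r/47 (t(r) = -45*(-½) + r*(1/47) = 45/2 + r/47)
1/(t(f(-3, -6)) + A(77)) = 1/((45/2 + √(-14 - 5*(-3) + 3*(-6) - 3*(-6))/47) - 67) = 1/((45/2 + √(-14 + 15 - 18 + 18)/47) - 67) = 1/((45/2 + √1/47) - 67) = 1/((45/2 + (1/47)*1) - 67) = 1/((45/2 + 1/47) - 67) = 1/(2117/94 - 67) = 1/(-4181/94) = -94/4181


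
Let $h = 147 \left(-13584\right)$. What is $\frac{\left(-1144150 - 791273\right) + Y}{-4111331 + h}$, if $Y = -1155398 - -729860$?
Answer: $\frac{2360961}{6108179} \approx 0.38652$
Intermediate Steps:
$Y = -425538$ ($Y = -1155398 + 729860 = -425538$)
$h = -1996848$
$\frac{\left(-1144150 - 791273\right) + Y}{-4111331 + h} = \frac{\left(-1144150 - 791273\right) - 425538}{-4111331 - 1996848} = \frac{-1935423 - 425538}{-6108179} = \left(-2360961\right) \left(- \frac{1}{6108179}\right) = \frac{2360961}{6108179}$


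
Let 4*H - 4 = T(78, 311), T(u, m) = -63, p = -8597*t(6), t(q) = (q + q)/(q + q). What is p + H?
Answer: -34447/4 ≈ -8611.8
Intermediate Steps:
t(q) = 1 (t(q) = (2*q)/((2*q)) = (2*q)*(1/(2*q)) = 1)
p = -8597 (p = -8597*1 = -8597)
H = -59/4 (H = 1 + (¼)*(-63) = 1 - 63/4 = -59/4 ≈ -14.750)
p + H = -8597 - 59/4 = -34447/4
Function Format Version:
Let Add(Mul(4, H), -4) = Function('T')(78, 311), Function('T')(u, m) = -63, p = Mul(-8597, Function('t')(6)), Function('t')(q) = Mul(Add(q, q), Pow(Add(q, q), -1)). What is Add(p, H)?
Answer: Rational(-34447, 4) ≈ -8611.8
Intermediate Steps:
Function('t')(q) = 1 (Function('t')(q) = Mul(Mul(2, q), Pow(Mul(2, q), -1)) = Mul(Mul(2, q), Mul(Rational(1, 2), Pow(q, -1))) = 1)
p = -8597 (p = Mul(-8597, 1) = -8597)
H = Rational(-59, 4) (H = Add(1, Mul(Rational(1, 4), -63)) = Add(1, Rational(-63, 4)) = Rational(-59, 4) ≈ -14.750)
Add(p, H) = Add(-8597, Rational(-59, 4)) = Rational(-34447, 4)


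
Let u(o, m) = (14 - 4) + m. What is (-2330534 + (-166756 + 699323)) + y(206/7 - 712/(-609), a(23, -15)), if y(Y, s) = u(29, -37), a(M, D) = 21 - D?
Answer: -1797994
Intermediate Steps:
u(o, m) = 10 + m
y(Y, s) = -27 (y(Y, s) = 10 - 37 = -27)
(-2330534 + (-166756 + 699323)) + y(206/7 - 712/(-609), a(23, -15)) = (-2330534 + (-166756 + 699323)) - 27 = (-2330534 + 532567) - 27 = -1797967 - 27 = -1797994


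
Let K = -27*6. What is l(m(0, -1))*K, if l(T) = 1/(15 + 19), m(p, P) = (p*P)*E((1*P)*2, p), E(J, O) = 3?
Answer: -81/17 ≈ -4.7647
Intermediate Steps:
m(p, P) = 3*P*p (m(p, P) = (p*P)*3 = (P*p)*3 = 3*P*p)
l(T) = 1/34
K = -162
l(m(0, -1))*K = (1/34)*(-162) = -81/17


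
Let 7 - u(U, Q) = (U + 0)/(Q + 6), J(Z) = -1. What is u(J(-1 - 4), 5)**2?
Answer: 6084/121 ≈ 50.281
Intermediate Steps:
u(U, Q) = 7 - U/(6 + Q) (u(U, Q) = 7 - (U + 0)/(Q + 6) = 7 - U/(6 + Q))
u(J(-1 - 4), 5)**2 = ((42 - 1*(-1) + 7*5)/(6 + 5))**2 = ((42 + 1 + 35)/11)**2 = ((1/11)*78)**2 = (78/11)**2 = 6084/121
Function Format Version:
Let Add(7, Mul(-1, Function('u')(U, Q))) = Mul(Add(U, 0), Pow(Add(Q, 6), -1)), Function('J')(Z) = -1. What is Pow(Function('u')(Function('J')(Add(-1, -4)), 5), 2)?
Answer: Rational(6084, 121) ≈ 50.281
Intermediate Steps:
Function('u')(U, Q) = Add(7, Mul(-1, U, Pow(Add(6, Q), -1))) (Function('u')(U, Q) = Add(7, Mul(-1, Mul(Add(U, 0), Pow(Add(Q, 6), -1)))) = Add(7, Mul(-1, Mul(U, Pow(Add(6, Q), -1)))) = Add(7, Mul(-1, U, Pow(Add(6, Q), -1))))
Pow(Function('u')(Function('J')(Add(-1, -4)), 5), 2) = Pow(Mul(Pow(Add(6, 5), -1), Add(42, Mul(-1, -1), Mul(7, 5))), 2) = Pow(Mul(Pow(11, -1), Add(42, 1, 35)), 2) = Pow(Mul(Rational(1, 11), 78), 2) = Pow(Rational(78, 11), 2) = Rational(6084, 121)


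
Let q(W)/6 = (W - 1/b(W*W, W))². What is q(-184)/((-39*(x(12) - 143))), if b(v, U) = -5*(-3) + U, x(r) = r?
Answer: 1933798050/48639383 ≈ 39.758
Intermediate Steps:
b(v, U) = 15 + U
q(W) = 6*(W - 1/(15 + W))²
q(-184)/((-39*(x(12) - 143))) = (6*(-1 - 184*(15 - 184))²/(15 - 184)²)/((-39*(12 - 143))) = (6*(-1 - 184*(-169))²/(-169)²)/((-39*(-131))) = (6*(-1 + 31096)²*(1/28561))/5109 = (6*31095²*(1/28561))*(1/5109) = (6*966899025*(1/28561))*(1/5109) = (5801394150/28561)*(1/5109) = 1933798050/48639383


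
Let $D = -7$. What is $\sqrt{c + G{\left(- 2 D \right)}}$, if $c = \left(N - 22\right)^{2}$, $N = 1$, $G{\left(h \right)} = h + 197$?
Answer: $2 \sqrt{163} \approx 25.534$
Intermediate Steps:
$G{\left(h \right)} = 197 + h$
$c = 441$ ($c = \left(1 - 22\right)^{2} = \left(-21\right)^{2} = 441$)
$\sqrt{c + G{\left(- 2 D \right)}} = \sqrt{441 + \left(197 - -14\right)} = \sqrt{441 + \left(197 + 14\right)} = \sqrt{441 + 211} = \sqrt{652} = 2 \sqrt{163}$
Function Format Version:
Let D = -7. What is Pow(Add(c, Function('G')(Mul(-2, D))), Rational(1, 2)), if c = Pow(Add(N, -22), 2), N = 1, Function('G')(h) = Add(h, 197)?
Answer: Mul(2, Pow(163, Rational(1, 2))) ≈ 25.534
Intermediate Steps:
Function('G')(h) = Add(197, h)
c = 441 (c = Pow(Add(1, -22), 2) = Pow(-21, 2) = 441)
Pow(Add(c, Function('G')(Mul(-2, D))), Rational(1, 2)) = Pow(Add(441, Add(197, Mul(-2, -7))), Rational(1, 2)) = Pow(Add(441, Add(197, 14)), Rational(1, 2)) = Pow(Add(441, 211), Rational(1, 2)) = Pow(652, Rational(1, 2)) = Mul(2, Pow(163, Rational(1, 2)))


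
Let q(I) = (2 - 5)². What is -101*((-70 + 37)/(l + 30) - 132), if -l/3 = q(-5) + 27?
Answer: 345521/26 ≈ 13289.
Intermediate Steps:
q(I) = 9 (q(I) = (-3)² = 9)
l = -108 (l = -3*(9 + 27) = -3*36 = -108)
-101*((-70 + 37)/(l + 30) - 132) = -101*((-70 + 37)/(-108 + 30) - 132) = -101*(-33/(-78) - 132) = -101*(-33*(-1/78) - 132) = -101*(11/26 - 132) = -101*(-3421/26) = 345521/26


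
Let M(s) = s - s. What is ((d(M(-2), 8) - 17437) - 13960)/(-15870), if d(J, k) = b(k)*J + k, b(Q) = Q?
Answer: 10463/5290 ≈ 1.9779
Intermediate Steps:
M(s) = 0
d(J, k) = k + J*k (d(J, k) = k*J + k = J*k + k = k + J*k)
((d(M(-2), 8) - 17437) - 13960)/(-15870) = ((8*(1 + 0) - 17437) - 13960)/(-15870) = ((8*1 - 17437) - 13960)*(-1/15870) = ((8 - 17437) - 13960)*(-1/15870) = (-17429 - 13960)*(-1/15870) = -31389*(-1/15870) = 10463/5290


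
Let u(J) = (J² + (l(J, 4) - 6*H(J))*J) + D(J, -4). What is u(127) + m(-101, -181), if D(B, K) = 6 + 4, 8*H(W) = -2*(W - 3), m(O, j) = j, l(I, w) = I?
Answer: 55709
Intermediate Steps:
H(W) = ¾ - W/4 (H(W) = (-2*(W - 3))/8 = (-2*(-3 + W))/8 = (6 - 2*W)/8 = ¾ - W/4)
D(B, K) = 10
u(J) = 10 + J² + J*(-9/2 + 5*J/2) (u(J) = (J² + (J - 6*(¾ - J/4))*J) + 10 = (J² + (J + (-9/2 + 3*J/2))*J) + 10 = (J² + (-9/2 + 5*J/2)*J) + 10 = (J² + J*(-9/2 + 5*J/2)) + 10 = 10 + J² + J*(-9/2 + 5*J/2))
u(127) + m(-101, -181) = (10 - 9/2*127 + (7/2)*127²) - 181 = (10 - 1143/2 + (7/2)*16129) - 181 = (10 - 1143/2 + 112903/2) - 181 = 55890 - 181 = 55709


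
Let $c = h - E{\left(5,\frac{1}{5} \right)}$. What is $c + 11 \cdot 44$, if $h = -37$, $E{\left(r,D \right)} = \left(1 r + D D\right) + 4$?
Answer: $\frac{10949}{25} \approx 437.96$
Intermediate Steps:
$E{\left(r,D \right)} = 4 + r + D^{2}$ ($E{\left(r,D \right)} = \left(r + D^{2}\right) + 4 = 4 + r + D^{2}$)
$c = - \frac{1151}{25}$ ($c = -37 - \left(4 + 5 + \left(\frac{1}{5}\right)^{2}\right) = -37 - \left(4 + 5 + \frac{1}{25}\right) = -37 - \frac{226}{25} = - \frac{1151}{25} \approx -46.04$)
$c + 11 \cdot 44 = - \frac{1151}{25} + 11 \cdot 44 = - \frac{1151}{25} + 484 = \frac{10949}{25}$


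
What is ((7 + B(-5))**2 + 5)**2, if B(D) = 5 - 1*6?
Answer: 1681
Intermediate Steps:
B(D) = -1 (B(D) = 5 - 6 = -1)
((7 + B(-5))**2 + 5)**2 = ((7 - 1)**2 + 5)**2 = (6**2 + 5)**2 = (36 + 5)**2 = 41**2 = 1681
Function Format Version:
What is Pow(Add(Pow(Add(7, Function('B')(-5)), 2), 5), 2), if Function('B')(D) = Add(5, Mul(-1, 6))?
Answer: 1681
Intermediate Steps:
Function('B')(D) = -1 (Function('B')(D) = Add(5, -6) = -1)
Pow(Add(Pow(Add(7, Function('B')(-5)), 2), 5), 2) = Pow(Add(Pow(Add(7, -1), 2), 5), 2) = Pow(Add(Pow(6, 2), 5), 2) = Pow(Add(36, 5), 2) = Pow(41, 2) = 1681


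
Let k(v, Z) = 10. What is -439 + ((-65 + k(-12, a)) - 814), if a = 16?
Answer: -1308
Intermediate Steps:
-439 + ((-65 + k(-12, a)) - 814) = -439 + ((-65 + 10) - 814) = -439 + (-55 - 814) = -439 - 869 = -1308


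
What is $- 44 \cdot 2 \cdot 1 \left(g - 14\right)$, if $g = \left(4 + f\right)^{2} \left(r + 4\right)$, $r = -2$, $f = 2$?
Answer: $-5104$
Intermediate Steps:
$g = 72$ ($g = \left(4 + 2\right)^{2} \left(-2 + 4\right) = 6^{2} \cdot 2 = 36 \cdot 2 = 72$)
$- 44 \cdot 2 \cdot 1 \left(g - 14\right) = - 44 \cdot 2 \cdot 1 \left(72 - 14\right) = \left(-44\right) 2 \cdot 58 = \left(-88\right) 58 = -5104$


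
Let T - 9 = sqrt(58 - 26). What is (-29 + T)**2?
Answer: 432 - 160*sqrt(2) ≈ 205.73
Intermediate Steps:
T = 9 + 4*sqrt(2) (T = 9 + sqrt(58 - 26) = 9 + sqrt(32) = 9 + 4*sqrt(2) ≈ 14.657)
(-29 + T)**2 = (-29 + (9 + 4*sqrt(2)))**2 = (-20 + 4*sqrt(2))**2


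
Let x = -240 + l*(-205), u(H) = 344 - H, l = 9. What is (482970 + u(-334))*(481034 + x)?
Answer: 231642725952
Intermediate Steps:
x = -2085 (x = -240 + 9*(-205) = -240 - 1845 = -2085)
(482970 + u(-334))*(481034 + x) = (482970 + (344 - 1*(-334)))*(481034 - 2085) = (482970 + (344 + 334))*478949 = (482970 + 678)*478949 = 483648*478949 = 231642725952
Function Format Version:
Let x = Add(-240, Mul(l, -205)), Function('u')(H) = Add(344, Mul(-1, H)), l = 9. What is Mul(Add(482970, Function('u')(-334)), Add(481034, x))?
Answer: 231642725952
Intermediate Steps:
x = -2085 (x = Add(-240, Mul(9, -205)) = Add(-240, -1845) = -2085)
Mul(Add(482970, Function('u')(-334)), Add(481034, x)) = Mul(Add(482970, Add(344, Mul(-1, -334))), Add(481034, -2085)) = Mul(Add(482970, Add(344, 334)), 478949) = Mul(Add(482970, 678), 478949) = Mul(483648, 478949) = 231642725952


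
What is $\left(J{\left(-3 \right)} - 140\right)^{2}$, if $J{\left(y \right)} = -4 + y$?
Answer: $21609$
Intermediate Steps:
$\left(J{\left(-3 \right)} - 140\right)^{2} = \left(\left(-4 - 3\right) - 140\right)^{2} = \left(-7 - 140\right)^{2} = \left(-147\right)^{2} = 21609$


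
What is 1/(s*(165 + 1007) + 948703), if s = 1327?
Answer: 1/2503947 ≈ 3.9937e-7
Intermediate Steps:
1/(s*(165 + 1007) + 948703) = 1/(1327*(165 + 1007) + 948703) = 1/(1327*1172 + 948703) = 1/(1555244 + 948703) = 1/2503947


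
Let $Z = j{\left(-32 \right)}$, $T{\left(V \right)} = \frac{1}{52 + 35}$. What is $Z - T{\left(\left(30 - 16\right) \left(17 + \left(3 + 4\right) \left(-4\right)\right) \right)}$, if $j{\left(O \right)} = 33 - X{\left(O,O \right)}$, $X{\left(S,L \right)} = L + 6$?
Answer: $\frac{5132}{87} \approx 58.989$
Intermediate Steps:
$X{\left(S,L \right)} = 6 + L$
$j{\left(O \right)} = 27 - O$ ($j{\left(O \right)} = 33 - \left(6 + O\right) = 27 - O$)
$T{\left(V \right)} = \frac{1}{87}$
$Z = 59$ ($Z = 27 - -32 = 27 + 32 = 59$)
$Z - T{\left(\left(30 - 16\right) \left(17 + \left(3 + 4\right) \left(-4\right)\right) \right)} = 59 - \frac{1}{87} = \frac{5132}{87}$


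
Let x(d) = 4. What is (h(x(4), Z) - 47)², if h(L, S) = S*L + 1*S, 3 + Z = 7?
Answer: 729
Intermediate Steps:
Z = 4 (Z = -3 + 7 = 4)
h(L, S) = S + L*S (h(L, S) = L*S + S = S + L*S)
(h(x(4), Z) - 47)² = (4*(1 + 4) - 47)² = (4*5 - 47)² = (20 - 47)² = (-27)² = 729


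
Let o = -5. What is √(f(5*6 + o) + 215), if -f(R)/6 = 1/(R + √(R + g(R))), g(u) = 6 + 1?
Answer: √(5369 + 860*√2)/√(25 + 4*√2) ≈ 14.656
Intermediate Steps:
g(u) = 7
f(R) = -6/(R + √(7 + R)) (f(R) = -6/(R + √(R + 7)) = -6/(R + √(7 + R)))
√(f(5*6 + o) + 215) = √(-6/((5*6 - 5) + √(7 + (5*6 - 5))) + 215) = √(-6/((30 - 5) + √(7 + (30 - 5))) + 215) = √(-6/(25 + √(7 + 25)) + 215) = √(-6/(25 + √32) + 215) = √(-6/(25 + 4*√2) + 215) = √(215 - 6/(25 + 4*√2))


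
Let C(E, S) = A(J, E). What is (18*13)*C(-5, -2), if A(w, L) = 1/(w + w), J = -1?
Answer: -117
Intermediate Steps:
A(w, L) = 1/(2*w)
C(E, S) = -1/2 (C(E, S) = (1/2)/(-1) = (1/2)*(-1) = -1/2)
(18*13)*C(-5, -2) = (18*13)*(-1/2) = 234*(-1/2) = -117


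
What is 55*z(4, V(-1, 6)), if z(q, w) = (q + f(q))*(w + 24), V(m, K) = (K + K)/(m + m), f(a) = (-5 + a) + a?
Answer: 6930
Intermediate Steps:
f(a) = -5 + 2*a
V(m, K) = K/m (V(m, K) = (2*K)/((2*m)) = (2*K)*(1/(2*m)) = K/m)
z(q, w) = (-5 + 3*q)*(24 + w) (z(q, w) = (q + (-5 + 2*q))*(w + 24) = (-5 + 3*q)*(24 + w))
55*z(4, V(-1, 6)) = 55*(-120 - 30/(-1) + 72*4 + 3*4*(6/(-1))) = 55*(-120 - 30*(-1) + 288 + 3*4*(6*(-1))) = 55*(-120 - 5*(-6) + 288 + 3*4*(-6)) = 55*(-120 + 30 + 288 - 72) = 55*126 = 6930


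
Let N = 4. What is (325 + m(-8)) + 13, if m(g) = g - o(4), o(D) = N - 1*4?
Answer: 330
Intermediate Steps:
o(D) = 0 (o(D) = 4 - 1*4 = 4 - 4 = 0)
m(g) = g (m(g) = g - 1*0 = g + 0 = g)
(325 + m(-8)) + 13 = (325 - 8) + 13 = 317 + 13 = 330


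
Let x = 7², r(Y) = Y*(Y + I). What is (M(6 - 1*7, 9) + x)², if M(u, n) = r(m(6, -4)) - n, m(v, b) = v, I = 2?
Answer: 7744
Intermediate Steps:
r(Y) = Y*(2 + Y) (r(Y) = Y*(Y + 2) = Y*(2 + Y))
M(u, n) = 48 - n (M(u, n) = 6*(2 + 6) - n = 6*8 - n = 48 - n)
x = 49
(M(6 - 1*7, 9) + x)² = ((48 - 1*9) + 49)² = ((48 - 9) + 49)² = (39 + 49)² = 88² = 7744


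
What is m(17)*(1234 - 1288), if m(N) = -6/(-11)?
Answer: -324/11 ≈ -29.455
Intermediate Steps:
m(N) = 6/11 (m(N) = -6*(-1/11) = 6/11)
m(17)*(1234 - 1288) = 6*(1234 - 1288)/11 = (6/11)*(-54) = -324/11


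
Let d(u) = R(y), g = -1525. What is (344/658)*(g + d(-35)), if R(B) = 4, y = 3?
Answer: -261612/329 ≈ -795.17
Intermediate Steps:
d(u) = 4
(344/658)*(g + d(-35)) = (344/658)*(-1525 + 4) = (344*(1/658))*(-1521) = (172/329)*(-1521) = -261612/329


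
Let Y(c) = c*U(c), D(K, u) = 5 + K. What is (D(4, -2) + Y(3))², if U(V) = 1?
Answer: 144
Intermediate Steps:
Y(c) = c (Y(c) = c*1 = c)
(D(4, -2) + Y(3))² = ((5 + 4) + 3)² = (9 + 3)² = 12² = 144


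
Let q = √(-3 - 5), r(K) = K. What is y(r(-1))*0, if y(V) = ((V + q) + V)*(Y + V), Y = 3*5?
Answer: 0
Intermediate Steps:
Y = 15
q = 2*I*√2 (q = √(-8) = 2*I*√2 ≈ 2.8284*I)
y(V) = (15 + V)*(2*V + 2*I*√2) (y(V) = ((V + 2*I*√2) + V)*(15 + V) = (2*V + 2*I*√2)*(15 + V) = (15 + V)*(2*V + 2*I*√2))
y(r(-1))*0 = (2*(-1)² + 30*(-1) + 30*I*√2 + 2*I*(-1)*√2)*0 = (2*1 - 30 + 30*I*√2 - 2*I*√2)*0 = (2 - 30 + 30*I*√2 - 2*I*√2)*0 = (-28 + 28*I*√2)*0 = 0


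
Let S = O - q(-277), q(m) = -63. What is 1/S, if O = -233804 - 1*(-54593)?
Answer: -1/179148 ≈ -5.5820e-6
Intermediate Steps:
O = -179211 (O = -233804 + 54593 = -179211)
S = -179148 (S = -179211 - 1*(-63) = -179211 + 63 = -179148)
1/S = 1/(-179148) = -1/179148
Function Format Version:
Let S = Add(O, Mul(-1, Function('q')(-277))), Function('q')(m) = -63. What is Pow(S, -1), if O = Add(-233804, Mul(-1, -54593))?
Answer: Rational(-1, 179148) ≈ -5.5820e-6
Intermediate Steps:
O = -179211 (O = Add(-233804, 54593) = -179211)
S = -179148 (S = Add(-179211, Mul(-1, -63)) = Add(-179211, 63) = -179148)
Pow(S, -1) = Pow(-179148, -1) = Rational(-1, 179148)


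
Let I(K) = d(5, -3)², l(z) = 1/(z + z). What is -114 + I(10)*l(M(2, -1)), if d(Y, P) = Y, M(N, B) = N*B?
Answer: -481/4 ≈ -120.25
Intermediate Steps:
M(N, B) = B*N
l(z) = 1/(2*z)
I(K) = 25 (I(K) = 5² = 25)
-114 + I(10)*l(M(2, -1)) = -114 + 25*(1/(2*((-1*2)))) = -114 + 25*((½)/(-2)) = -114 + 25*((½)*(-½)) = -114 + 25*(-¼) = -114 - 25/4 = -481/4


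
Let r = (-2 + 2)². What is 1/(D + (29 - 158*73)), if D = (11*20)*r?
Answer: -1/11505 ≈ -8.6919e-5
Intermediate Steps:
r = 0 (r = 0² = 0)
D = 0 (D = (11*20)*0 = 220*0 = 0)
1/(D + (29 - 158*73)) = 1/(0 + (29 - 158*73)) = 1/(0 + (29 - 11534)) = 1/(0 - 11505) = 1/(-11505) = -1/11505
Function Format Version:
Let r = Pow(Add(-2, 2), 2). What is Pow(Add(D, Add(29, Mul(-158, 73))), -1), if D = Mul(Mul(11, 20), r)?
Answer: Rational(-1, 11505) ≈ -8.6919e-5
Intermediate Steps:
r = 0 (r = Pow(0, 2) = 0)
D = 0 (D = Mul(Mul(11, 20), 0) = Mul(220, 0) = 0)
Pow(Add(D, Add(29, Mul(-158, 73))), -1) = Pow(Add(0, Add(29, Mul(-158, 73))), -1) = Pow(Add(0, Add(29, -11534)), -1) = Pow(Add(0, -11505), -1) = Pow(-11505, -1) = Rational(-1, 11505)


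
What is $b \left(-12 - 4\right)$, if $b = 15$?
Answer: $-240$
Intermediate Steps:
$b \left(-12 - 4\right) = 15 \left(-12 - 4\right) = 15 \left(-16\right) = -240$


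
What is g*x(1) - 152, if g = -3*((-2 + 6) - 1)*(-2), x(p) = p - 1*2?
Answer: -170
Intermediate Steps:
x(p) = -2 + p (x(p) = p - 2 = -2 + p)
g = 18 (g = -3*(4 - 1)*(-2) = -3*3*(-2) = -9*(-2) = 18)
g*x(1) - 152 = 18*(-2 + 1) - 152 = 18*(-1) - 152 = -18 - 152 = -170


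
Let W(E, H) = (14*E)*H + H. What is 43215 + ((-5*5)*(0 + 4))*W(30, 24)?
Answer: -967185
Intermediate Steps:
W(E, H) = H + 14*E*H (W(E, H) = 14*E*H + H = H + 14*E*H)
43215 + ((-5*5)*(0 + 4))*W(30, 24) = 43215 + ((-5*5)*(0 + 4))*(24*(1 + 14*30)) = 43215 + (-25*4)*(24*(1 + 420)) = 43215 - 2400*421 = 43215 - 100*10104 = 43215 - 1010400 = -967185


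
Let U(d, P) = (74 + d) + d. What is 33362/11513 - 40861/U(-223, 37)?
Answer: 482843357/4282836 ≈ 112.74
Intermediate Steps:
U(d, P) = 74 + 2*d
33362/11513 - 40861/U(-223, 37) = 33362/11513 - 40861/(74 + 2*(-223)) = 33362*(1/11513) - 40861/(74 - 446) = 33362/11513 - 40861/(-372) = 33362/11513 - 40861*(-1/372) = 33362/11513 + 40861/372 = 482843357/4282836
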